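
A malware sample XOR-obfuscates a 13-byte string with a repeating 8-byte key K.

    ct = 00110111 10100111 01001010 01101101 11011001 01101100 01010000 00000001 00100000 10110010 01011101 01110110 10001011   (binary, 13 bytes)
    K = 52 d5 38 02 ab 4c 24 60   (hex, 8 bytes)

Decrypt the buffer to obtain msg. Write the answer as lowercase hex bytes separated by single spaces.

The 8-byte key repeats, so the effective keystream is 52 d5 38 02 ab 4c 24 60 52 d5 38 02 ab.
byte 0:  55 XOR  82 = 101
byte 1: 167 XOR 213 = 114
byte 2:  74 XOR  56 = 114
byte 3: 109 XOR   2 = 111
byte 4: 217 XOR 171 = 114
byte 5: 108 XOR  76 =  32
byte 6:  80 XOR  36 = 116
byte 7:   1 XOR  96 =  97
byte 8:  32 XOR  82 = 114
byte 9: 178 XOR 213 = 103
byte 10:  93 XOR  56 = 101
byte 11: 118 XOR   2 = 116
byte 12: 139 XOR 171 =  32

65 72 72 6f 72 20 74 61 72 67 65 74 20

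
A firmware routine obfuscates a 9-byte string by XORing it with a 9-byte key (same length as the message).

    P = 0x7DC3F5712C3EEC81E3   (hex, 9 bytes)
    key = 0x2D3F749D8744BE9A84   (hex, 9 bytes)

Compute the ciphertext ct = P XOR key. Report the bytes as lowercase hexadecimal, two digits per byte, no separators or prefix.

50fc81ecab7a521b67

XOR is its own inverse, so applying the key byte-wise gives the result directly.
byte 0: 125 xor  45 =  80
byte 1: 195 xor  63 = 252
byte 2: 245 xor 116 = 129
byte 3: 113 xor 157 = 236
byte 4:  44 xor 135 = 171
byte 5:  62 xor  68 = 122
byte 6: 236 xor 190 =  82
byte 7: 129 xor 154 =  27
byte 8: 227 xor 132 = 103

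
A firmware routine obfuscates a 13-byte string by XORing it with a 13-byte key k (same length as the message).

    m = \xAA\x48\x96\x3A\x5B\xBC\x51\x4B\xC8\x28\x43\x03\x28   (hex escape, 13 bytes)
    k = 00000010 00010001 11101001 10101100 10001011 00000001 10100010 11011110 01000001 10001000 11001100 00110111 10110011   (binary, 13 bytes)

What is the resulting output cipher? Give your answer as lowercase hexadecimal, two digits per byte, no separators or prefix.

a8597f96d0bdf39589a08f349b

XOR is its own inverse, so applying the key byte-wise gives the result directly.
10101010 ⊕ 00000010 = 10101000
01001000 ⊕ 00010001 = 01011001
10010110 ⊕ 11101001 = 01111111
00111010 ⊕ 10101100 = 10010110
01011011 ⊕ 10001011 = 11010000
10111100 ⊕ 00000001 = 10111101
01010001 ⊕ 10100010 = 11110011
01001011 ⊕ 11011110 = 10010101
11001000 ⊕ 01000001 = 10001001
00101000 ⊕ 10001000 = 10100000
01000011 ⊕ 11001100 = 10001111
00000011 ⊕ 00110111 = 00110100
00101000 ⊕ 10110011 = 10011011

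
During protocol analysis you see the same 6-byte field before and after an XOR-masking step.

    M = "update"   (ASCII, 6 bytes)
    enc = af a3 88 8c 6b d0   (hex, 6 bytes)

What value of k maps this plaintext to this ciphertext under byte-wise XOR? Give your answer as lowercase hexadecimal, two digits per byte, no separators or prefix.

Since enc = M ⊕ k, XORing both sides with M gives k = M ⊕ enc.
75 ⊕ af = da
70 ⊕ a3 = d3
64 ⊕ 88 = ec
61 ⊕ 8c = ed
74 ⊕ 6b = 1f
65 ⊕ d0 = b5

dad3eced1fb5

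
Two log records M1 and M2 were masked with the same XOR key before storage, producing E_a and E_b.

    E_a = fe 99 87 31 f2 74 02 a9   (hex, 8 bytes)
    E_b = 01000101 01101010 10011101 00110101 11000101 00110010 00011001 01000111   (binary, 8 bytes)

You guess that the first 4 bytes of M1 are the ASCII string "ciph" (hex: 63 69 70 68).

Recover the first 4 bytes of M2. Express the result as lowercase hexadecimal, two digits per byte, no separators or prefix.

d89a6a6c

First, E_a ⊕ E_b = (M1 ⊕ K) ⊕ (M2 ⊕ K) = M1 ⊕ M2, so the key drops out. Then M2 = (M1 ⊕ M2) ⊕ M1 over the first 4 bytes.
byte 0: (fe ^ 45) ^ 63 = bb ^ 63 = d8
byte 1: (99 ^ 6a) ^ 69 = f3 ^ 69 = 9a
byte 2: (87 ^ 9d) ^ 70 = 1a ^ 70 = 6a
byte 3: (31 ^ 35) ^ 68 = 04 ^ 68 = 6c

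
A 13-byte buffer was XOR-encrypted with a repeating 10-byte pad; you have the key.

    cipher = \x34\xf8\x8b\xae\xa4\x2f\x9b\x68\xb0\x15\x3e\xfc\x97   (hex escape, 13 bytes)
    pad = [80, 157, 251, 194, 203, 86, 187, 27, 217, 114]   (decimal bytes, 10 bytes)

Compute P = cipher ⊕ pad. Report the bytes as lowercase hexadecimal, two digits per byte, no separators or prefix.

6465706c6f79207369676e616c

The 10-byte key repeats, so the effective keystream is 50 9d fb c2 cb 56 bb 1b d9 72 50 9d fb.
byte 0: 34 ⊕ 50 = 64
byte 1: f8 ⊕ 9d = 65
byte 2: 8b ⊕ fb = 70
byte 3: ae ⊕ c2 = 6c
byte 4: a4 ⊕ cb = 6f
byte 5: 2f ⊕ 56 = 79
byte 6: 9b ⊕ bb = 20
byte 7: 68 ⊕ 1b = 73
byte 8: b0 ⊕ d9 = 69
byte 9: 15 ⊕ 72 = 67
byte 10: 3e ⊕ 50 = 6e
byte 11: fc ⊕ 9d = 61
byte 12: 97 ⊕ fb = 6c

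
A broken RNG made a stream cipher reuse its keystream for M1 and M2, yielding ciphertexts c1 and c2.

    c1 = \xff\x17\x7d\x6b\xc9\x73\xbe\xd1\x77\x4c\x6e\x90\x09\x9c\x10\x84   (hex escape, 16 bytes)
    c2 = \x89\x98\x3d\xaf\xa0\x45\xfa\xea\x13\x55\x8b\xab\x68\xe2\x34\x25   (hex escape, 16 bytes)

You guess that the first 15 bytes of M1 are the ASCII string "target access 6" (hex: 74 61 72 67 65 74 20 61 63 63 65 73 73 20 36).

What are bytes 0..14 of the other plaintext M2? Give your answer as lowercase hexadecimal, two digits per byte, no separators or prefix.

02ee32a30c42645a077a8048125e12

First, c1 ⊕ c2 = (M1 ⊕ K) ⊕ (M2 ⊕ K) = M1 ⊕ M2, so the key drops out. Then M2 = (M1 ⊕ M2) ⊕ M1 over the first 15 bytes.
byte 0: (ff XOR 89) XOR 74 = 76 XOR 74 = 02
byte 1: (17 XOR 98) XOR 61 = 8f XOR 61 = ee
byte 2: (7d XOR 3d) XOR 72 = 40 XOR 72 = 32
byte 3: (6b XOR af) XOR 67 = c4 XOR 67 = a3
byte 4: (c9 XOR a0) XOR 65 = 69 XOR 65 = 0c
byte 5: (73 XOR 45) XOR 74 = 36 XOR 74 = 42
byte 6: (be XOR fa) XOR 20 = 44 XOR 20 = 64
byte 7: (d1 XOR ea) XOR 61 = 3b XOR 61 = 5a
byte 8: (77 XOR 13) XOR 63 = 64 XOR 63 = 07
byte 9: (4c XOR 55) XOR 63 = 19 XOR 63 = 7a
byte 10: (6e XOR 8b) XOR 65 = e5 XOR 65 = 80
byte 11: (90 XOR ab) XOR 73 = 3b XOR 73 = 48
byte 12: (09 XOR 68) XOR 73 = 61 XOR 73 = 12
byte 13: (9c XOR e2) XOR 20 = 7e XOR 20 = 5e
byte 14: (10 XOR 34) XOR 36 = 24 XOR 36 = 12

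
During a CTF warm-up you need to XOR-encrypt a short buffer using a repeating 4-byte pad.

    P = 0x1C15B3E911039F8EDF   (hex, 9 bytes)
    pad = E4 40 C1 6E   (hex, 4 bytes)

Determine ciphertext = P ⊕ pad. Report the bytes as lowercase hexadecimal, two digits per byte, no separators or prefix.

The 4-byte key repeats, so the effective keystream is e4 40 c1 6e e4 40 c1 6e e4.
byte 0: 1c ⊕ e4 = f8
byte 1: 15 ⊕ 40 = 55
byte 2: b3 ⊕ c1 = 72
byte 3: e9 ⊕ 6e = 87
byte 4: 11 ⊕ e4 = f5
byte 5: 03 ⊕ 40 = 43
byte 6: 9f ⊕ c1 = 5e
byte 7: 8e ⊕ 6e = e0
byte 8: df ⊕ e4 = 3b

f8557287f5435ee03b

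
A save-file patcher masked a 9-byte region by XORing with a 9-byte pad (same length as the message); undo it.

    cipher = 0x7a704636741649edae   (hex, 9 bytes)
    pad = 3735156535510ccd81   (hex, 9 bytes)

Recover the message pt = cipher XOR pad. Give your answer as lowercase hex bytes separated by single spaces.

XOR is its own inverse, so applying the key byte-wise gives the result directly.
122 ⊕  55 =  77
112 ⊕  53 =  69
 70 ⊕  21 =  83
 54 ⊕ 101 =  83
116 ⊕  53 =  65
 22 ⊕  81 =  71
 73 ⊕  12 =  69
237 ⊕ 205 =  32
174 ⊕ 129 =  47

4d 45 53 53 41 47 45 20 2f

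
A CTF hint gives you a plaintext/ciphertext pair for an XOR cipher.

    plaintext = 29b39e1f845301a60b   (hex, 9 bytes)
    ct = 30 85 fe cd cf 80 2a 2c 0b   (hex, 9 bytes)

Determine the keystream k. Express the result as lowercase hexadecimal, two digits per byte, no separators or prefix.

Since ct = plaintext ⊕ k, XORing both sides with plaintext gives k = plaintext ⊕ ct.
 41 xor  48 =  25
179 xor 133 =  54
158 xor 254 =  96
 31 xor 205 = 210
132 xor 207 =  75
 83 xor 128 = 211
  1 xor  42 =  43
166 xor  44 = 138
 11 xor  11 =   0

193660d24bd32b8a00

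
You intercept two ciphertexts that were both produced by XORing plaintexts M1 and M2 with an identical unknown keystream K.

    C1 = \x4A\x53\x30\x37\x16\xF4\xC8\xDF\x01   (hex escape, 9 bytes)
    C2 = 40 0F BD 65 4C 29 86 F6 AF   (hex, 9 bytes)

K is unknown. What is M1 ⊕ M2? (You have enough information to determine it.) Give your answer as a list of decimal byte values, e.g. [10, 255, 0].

[10, 92, 141, 82, 90, 221, 78, 41, 174]

C1 ⊕ C2 = (M1 ⊕ K) ⊕ (M2 ⊕ K) = M1 ⊕ M2 — the shared key cancels under XOR.
byte 0:  74 XOR  64 =  10
byte 1:  83 XOR  15 =  92
byte 2:  48 XOR 189 = 141
byte 3:  55 XOR 101 =  82
byte 4:  22 XOR  76 =  90
byte 5: 244 XOR  41 = 221
byte 6: 200 XOR 134 =  78
byte 7: 223 XOR 246 =  41
byte 8:   1 XOR 175 = 174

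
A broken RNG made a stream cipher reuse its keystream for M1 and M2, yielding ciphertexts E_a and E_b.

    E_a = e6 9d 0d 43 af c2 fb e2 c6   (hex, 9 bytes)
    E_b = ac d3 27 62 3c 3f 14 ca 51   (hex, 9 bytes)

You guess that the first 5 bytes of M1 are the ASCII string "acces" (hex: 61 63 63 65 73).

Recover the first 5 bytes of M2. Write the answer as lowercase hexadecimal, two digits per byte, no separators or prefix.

First, E_a ⊕ E_b = (M1 ⊕ K) ⊕ (M2 ⊕ K) = M1 ⊕ M2, so the key drops out. Then M2 = (M1 ⊕ M2) ⊕ M1 over the first 5 bytes.
byte 0: (e6 XOR ac) XOR 61 = 4a XOR 61 = 2b
byte 1: (9d XOR d3) XOR 63 = 4e XOR 63 = 2d
byte 2: (0d XOR 27) XOR 63 = 2a XOR 63 = 49
byte 3: (43 XOR 62) XOR 65 = 21 XOR 65 = 44
byte 4: (af XOR 3c) XOR 73 = 93 XOR 73 = e0

2b2d4944e0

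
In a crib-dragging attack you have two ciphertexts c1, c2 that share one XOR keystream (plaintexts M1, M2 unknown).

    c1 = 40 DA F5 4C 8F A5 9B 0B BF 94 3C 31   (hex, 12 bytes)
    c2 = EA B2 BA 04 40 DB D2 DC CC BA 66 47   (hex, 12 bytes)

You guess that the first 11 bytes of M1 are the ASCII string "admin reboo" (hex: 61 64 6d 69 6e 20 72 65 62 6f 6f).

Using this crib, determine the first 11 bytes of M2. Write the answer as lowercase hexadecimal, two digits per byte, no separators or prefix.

First, c1 ⊕ c2 = (M1 ⊕ K) ⊕ (M2 ⊕ K) = M1 ⊕ M2, so the key drops out. Then M2 = (M1 ⊕ M2) ⊕ M1 over the first 11 bytes.
byte 0: (40 XOR ea) XOR 61 = aa XOR 61 = cb
byte 1: (da XOR b2) XOR 64 = 68 XOR 64 = 0c
byte 2: (f5 XOR ba) XOR 6d = 4f XOR 6d = 22
byte 3: (4c XOR 04) XOR 69 = 48 XOR 69 = 21
byte 4: (8f XOR 40) XOR 6e = cf XOR 6e = a1
byte 5: (a5 XOR db) XOR 20 = 7e XOR 20 = 5e
byte 6: (9b XOR d2) XOR 72 = 49 XOR 72 = 3b
byte 7: (0b XOR dc) XOR 65 = d7 XOR 65 = b2
byte 8: (bf XOR cc) XOR 62 = 73 XOR 62 = 11
byte 9: (94 XOR ba) XOR 6f = 2e XOR 6f = 41
byte 10: (3c XOR 66) XOR 6f = 5a XOR 6f = 35

cb0c2221a15e3bb2114135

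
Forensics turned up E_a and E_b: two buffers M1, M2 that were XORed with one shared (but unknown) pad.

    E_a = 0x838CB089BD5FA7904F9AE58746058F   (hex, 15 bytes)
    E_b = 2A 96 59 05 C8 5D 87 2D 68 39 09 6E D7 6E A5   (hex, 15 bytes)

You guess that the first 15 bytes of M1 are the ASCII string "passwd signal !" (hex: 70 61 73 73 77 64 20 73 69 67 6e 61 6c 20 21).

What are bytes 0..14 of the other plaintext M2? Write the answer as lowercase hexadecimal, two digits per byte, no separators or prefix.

d97b9aff026600ce4ec48288fd4b0b

First, E_a ⊕ E_b = (M1 ⊕ K) ⊕ (M2 ⊕ K) = M1 ⊕ M2, so the key drops out. Then M2 = (M1 ⊕ M2) ⊕ M1 over the first 15 bytes.
byte 0: (83 ^ 2a) ^ 70 = a9 ^ 70 = d9
byte 1: (8c ^ 96) ^ 61 = 1a ^ 61 = 7b
byte 2: (b0 ^ 59) ^ 73 = e9 ^ 73 = 9a
byte 3: (89 ^ 05) ^ 73 = 8c ^ 73 = ff
byte 4: (bd ^ c8) ^ 77 = 75 ^ 77 = 02
byte 5: (5f ^ 5d) ^ 64 = 02 ^ 64 = 66
byte 6: (a7 ^ 87) ^ 20 = 20 ^ 20 = 00
byte 7: (90 ^ 2d) ^ 73 = bd ^ 73 = ce
byte 8: (4f ^ 68) ^ 69 = 27 ^ 69 = 4e
byte 9: (9a ^ 39) ^ 67 = a3 ^ 67 = c4
byte 10: (e5 ^ 09) ^ 6e = ec ^ 6e = 82
byte 11: (87 ^ 6e) ^ 61 = e9 ^ 61 = 88
byte 12: (46 ^ d7) ^ 6c = 91 ^ 6c = fd
byte 13: (05 ^ 6e) ^ 20 = 6b ^ 20 = 4b
byte 14: (8f ^ a5) ^ 21 = 2a ^ 21 = 0b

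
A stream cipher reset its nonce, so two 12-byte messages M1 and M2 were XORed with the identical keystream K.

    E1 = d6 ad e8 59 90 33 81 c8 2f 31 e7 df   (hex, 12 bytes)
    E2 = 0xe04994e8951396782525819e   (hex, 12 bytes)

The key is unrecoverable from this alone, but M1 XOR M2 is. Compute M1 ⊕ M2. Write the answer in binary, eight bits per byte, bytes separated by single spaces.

E1 ⊕ E2 = (M1 ⊕ K) ⊕ (M2 ⊕ K) = M1 ⊕ M2 — the shared key cancels under XOR.
d6 xor e0 = 36
ad xor 49 = e4
e8 xor 94 = 7c
59 xor e8 = b1
90 xor 95 = 05
33 xor 13 = 20
81 xor 96 = 17
c8 xor 78 = b0
2f xor 25 = 0a
31 xor 25 = 14
e7 xor 81 = 66
df xor 9e = 41

00110110 11100100 01111100 10110001 00000101 00100000 00010111 10110000 00001010 00010100 01100110 01000001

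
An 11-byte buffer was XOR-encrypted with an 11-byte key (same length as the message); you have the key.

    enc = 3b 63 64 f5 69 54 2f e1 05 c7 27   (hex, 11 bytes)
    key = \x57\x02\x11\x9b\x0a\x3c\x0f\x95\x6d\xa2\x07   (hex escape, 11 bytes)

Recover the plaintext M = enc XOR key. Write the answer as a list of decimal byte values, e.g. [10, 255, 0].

XOR is its own inverse, so applying the key byte-wise gives the result directly.
00111011 xor 01010111 = 01101100
01100011 xor 00000010 = 01100001
01100100 xor 00010001 = 01110101
11110101 xor 10011011 = 01101110
01101001 xor 00001010 = 01100011
01010100 xor 00111100 = 01101000
00101111 xor 00001111 = 00100000
11100001 xor 10010101 = 01110100
00000101 xor 01101101 = 01101000
11000111 xor 10100010 = 01100101
00100111 xor 00000111 = 00100000

[108, 97, 117, 110, 99, 104, 32, 116, 104, 101, 32]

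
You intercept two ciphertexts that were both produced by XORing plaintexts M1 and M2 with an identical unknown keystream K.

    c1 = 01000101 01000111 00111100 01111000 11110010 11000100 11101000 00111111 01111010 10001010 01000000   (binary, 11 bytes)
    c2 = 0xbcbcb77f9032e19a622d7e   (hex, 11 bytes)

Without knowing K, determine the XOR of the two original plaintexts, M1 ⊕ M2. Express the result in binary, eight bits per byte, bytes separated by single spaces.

11111001 11111011 10001011 00000111 01100010 11110110 00001001 10100101 00011000 10100111 00111110

c1 ⊕ c2 = (M1 ⊕ K) ⊕ (M2 ⊕ K) = M1 ⊕ M2 — the shared key cancels under XOR.
45 ⊕ bc = f9
47 ⊕ bc = fb
3c ⊕ b7 = 8b
78 ⊕ 7f = 07
f2 ⊕ 90 = 62
c4 ⊕ 32 = f6
e8 ⊕ e1 = 09
3f ⊕ 9a = a5
7a ⊕ 62 = 18
8a ⊕ 2d = a7
40 ⊕ 7e = 3e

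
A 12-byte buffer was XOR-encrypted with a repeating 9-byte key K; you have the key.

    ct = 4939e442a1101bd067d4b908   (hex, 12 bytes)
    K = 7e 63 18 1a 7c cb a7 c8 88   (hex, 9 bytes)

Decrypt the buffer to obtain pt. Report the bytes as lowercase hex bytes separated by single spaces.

The 9-byte key repeats, so the effective keystream is 7e 63 18 1a 7c cb a7 c8 88 7e 63 18.
byte 0: 49 XOR 7e = 37
byte 1: 39 XOR 63 = 5a
byte 2: e4 XOR 18 = fc
byte 3: 42 XOR 1a = 58
byte 4: a1 XOR 7c = dd
byte 5: 10 XOR cb = db
byte 6: 1b XOR a7 = bc
byte 7: d0 XOR c8 = 18
byte 8: 67 XOR 88 = ef
byte 9: d4 XOR 7e = aa
byte 10: b9 XOR 63 = da
byte 11: 08 XOR 18 = 10

37 5a fc 58 dd db bc 18 ef aa da 10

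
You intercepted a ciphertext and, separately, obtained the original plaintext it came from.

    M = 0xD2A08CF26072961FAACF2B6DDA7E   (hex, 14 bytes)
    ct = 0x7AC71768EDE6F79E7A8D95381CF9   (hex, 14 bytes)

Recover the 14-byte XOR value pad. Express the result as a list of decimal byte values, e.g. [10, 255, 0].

[168, 103, 155, 154, 141, 148, 97, 129, 208, 66, 190, 85, 198, 135]

Since ct = M ⊕ pad, XORing both sides with M gives pad = M ⊕ ct.
byte 0: d2 ^ 7a = a8
byte 1: a0 ^ c7 = 67
byte 2: 8c ^ 17 = 9b
byte 3: f2 ^ 68 = 9a
byte 4: 60 ^ ed = 8d
byte 5: 72 ^ e6 = 94
byte 6: 96 ^ f7 = 61
byte 7: 1f ^ 9e = 81
byte 8: aa ^ 7a = d0
byte 9: cf ^ 8d = 42
byte 10: 2b ^ 95 = be
byte 11: 6d ^ 38 = 55
byte 12: da ^ 1c = c6
byte 13: 7e ^ f9 = 87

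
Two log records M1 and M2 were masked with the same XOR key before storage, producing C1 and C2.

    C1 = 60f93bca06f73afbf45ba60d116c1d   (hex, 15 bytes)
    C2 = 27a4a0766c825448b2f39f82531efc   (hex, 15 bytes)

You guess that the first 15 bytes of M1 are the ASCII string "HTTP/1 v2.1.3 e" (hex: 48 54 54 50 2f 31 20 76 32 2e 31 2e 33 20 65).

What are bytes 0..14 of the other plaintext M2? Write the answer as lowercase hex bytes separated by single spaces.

First, C1 ⊕ C2 = (M1 ⊕ K) ⊕ (M2 ⊕ K) = M1 ⊕ M2, so the key drops out. Then M2 = (M1 ⊕ M2) ⊕ M1 over the first 15 bytes.
byte 0: (60 ^ 27) ^ 48 = 47 ^ 48 = 0f
byte 1: (f9 ^ a4) ^ 54 = 5d ^ 54 = 09
byte 2: (3b ^ a0) ^ 54 = 9b ^ 54 = cf
byte 3: (ca ^ 76) ^ 50 = bc ^ 50 = ec
byte 4: (06 ^ 6c) ^ 2f = 6a ^ 2f = 45
byte 5: (f7 ^ 82) ^ 31 = 75 ^ 31 = 44
byte 6: (3a ^ 54) ^ 20 = 6e ^ 20 = 4e
byte 7: (fb ^ 48) ^ 76 = b3 ^ 76 = c5
byte 8: (f4 ^ b2) ^ 32 = 46 ^ 32 = 74
byte 9: (5b ^ f3) ^ 2e = a8 ^ 2e = 86
byte 10: (a6 ^ 9f) ^ 31 = 39 ^ 31 = 08
byte 11: (0d ^ 82) ^ 2e = 8f ^ 2e = a1
byte 12: (11 ^ 53) ^ 33 = 42 ^ 33 = 71
byte 13: (6c ^ 1e) ^ 20 = 72 ^ 20 = 52
byte 14: (1d ^ fc) ^ 65 = e1 ^ 65 = 84

0f 09 cf ec 45 44 4e c5 74 86 08 a1 71 52 84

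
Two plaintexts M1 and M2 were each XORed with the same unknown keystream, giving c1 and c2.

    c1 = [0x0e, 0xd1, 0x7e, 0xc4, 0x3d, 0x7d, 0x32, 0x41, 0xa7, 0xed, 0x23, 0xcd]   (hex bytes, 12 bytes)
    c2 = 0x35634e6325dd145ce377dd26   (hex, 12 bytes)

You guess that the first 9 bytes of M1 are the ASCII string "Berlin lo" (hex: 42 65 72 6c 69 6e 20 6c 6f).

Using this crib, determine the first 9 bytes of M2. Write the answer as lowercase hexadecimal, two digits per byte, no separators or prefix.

79d742cb71ce06712b

First, c1 ⊕ c2 = (M1 ⊕ K) ⊕ (M2 ⊕ K) = M1 ⊕ M2, so the key drops out. Then M2 = (M1 ⊕ M2) ⊕ M1 over the first 9 bytes.
byte 0: (0e ⊕ 35) ⊕ 42 = 3b ⊕ 42 = 79
byte 1: (d1 ⊕ 63) ⊕ 65 = b2 ⊕ 65 = d7
byte 2: (7e ⊕ 4e) ⊕ 72 = 30 ⊕ 72 = 42
byte 3: (c4 ⊕ 63) ⊕ 6c = a7 ⊕ 6c = cb
byte 4: (3d ⊕ 25) ⊕ 69 = 18 ⊕ 69 = 71
byte 5: (7d ⊕ dd) ⊕ 6e = a0 ⊕ 6e = ce
byte 6: (32 ⊕ 14) ⊕ 20 = 26 ⊕ 20 = 06
byte 7: (41 ⊕ 5c) ⊕ 6c = 1d ⊕ 6c = 71
byte 8: (a7 ⊕ e3) ⊕ 6f = 44 ⊕ 6f = 2b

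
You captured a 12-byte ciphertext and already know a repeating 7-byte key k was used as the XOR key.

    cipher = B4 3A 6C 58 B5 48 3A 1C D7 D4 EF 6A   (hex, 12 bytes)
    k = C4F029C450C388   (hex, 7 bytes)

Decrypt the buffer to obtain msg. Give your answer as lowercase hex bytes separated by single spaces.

The 7-byte key repeats, so the effective keystream is c4 f0 29 c4 50 c3 88 c4 f0 29 c4 50.
byte 0: 180 ^ 196 = 112
byte 1:  58 ^ 240 = 202
byte 2: 108 ^  41 =  69
byte 3:  88 ^ 196 = 156
byte 4: 181 ^  80 = 229
byte 5:  72 ^ 195 = 139
byte 6:  58 ^ 136 = 178
byte 7:  28 ^ 196 = 216
byte 8: 215 ^ 240 =  39
byte 9: 212 ^  41 = 253
byte 10: 239 ^ 196 =  43
byte 11: 106 ^  80 =  58

70 ca 45 9c e5 8b b2 d8 27 fd 2b 3a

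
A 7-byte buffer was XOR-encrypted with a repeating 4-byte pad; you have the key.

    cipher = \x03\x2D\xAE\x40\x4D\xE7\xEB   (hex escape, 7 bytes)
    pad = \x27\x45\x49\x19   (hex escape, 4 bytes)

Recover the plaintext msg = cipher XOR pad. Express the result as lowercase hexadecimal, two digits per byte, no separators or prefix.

The 4-byte key repeats, so the effective keystream is 27 45 49 19 27 45 49.
byte 0: 00000011 XOR 00100111 = 00100100
byte 1: 00101101 XOR 01000101 = 01101000
byte 2: 10101110 XOR 01001001 = 11100111
byte 3: 01000000 XOR 00011001 = 01011001
byte 4: 01001101 XOR 00100111 = 01101010
byte 5: 11100111 XOR 01000101 = 10100010
byte 6: 11101011 XOR 01001001 = 10100010

2468e7596aa2a2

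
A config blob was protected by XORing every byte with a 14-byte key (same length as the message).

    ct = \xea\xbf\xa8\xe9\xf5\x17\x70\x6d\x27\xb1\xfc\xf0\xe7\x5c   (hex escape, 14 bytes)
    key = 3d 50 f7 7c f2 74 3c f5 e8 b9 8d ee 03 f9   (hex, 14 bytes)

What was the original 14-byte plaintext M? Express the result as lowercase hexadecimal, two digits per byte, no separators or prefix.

byte 0: ea XOR 3d = d7
byte 1: bf XOR 50 = ef
byte 2: a8 XOR f7 = 5f
byte 3: e9 XOR 7c = 95
byte 4: f5 XOR f2 = 07
byte 5: 17 XOR 74 = 63
byte 6: 70 XOR 3c = 4c
byte 7: 6d XOR f5 = 98
byte 8: 27 XOR e8 = cf
byte 9: b1 XOR b9 = 08
byte 10: fc XOR 8d = 71
byte 11: f0 XOR ee = 1e
byte 12: e7 XOR 03 = e4
byte 13: 5c XOR f9 = a5

d7ef5f9507634c98cf08711ee4a5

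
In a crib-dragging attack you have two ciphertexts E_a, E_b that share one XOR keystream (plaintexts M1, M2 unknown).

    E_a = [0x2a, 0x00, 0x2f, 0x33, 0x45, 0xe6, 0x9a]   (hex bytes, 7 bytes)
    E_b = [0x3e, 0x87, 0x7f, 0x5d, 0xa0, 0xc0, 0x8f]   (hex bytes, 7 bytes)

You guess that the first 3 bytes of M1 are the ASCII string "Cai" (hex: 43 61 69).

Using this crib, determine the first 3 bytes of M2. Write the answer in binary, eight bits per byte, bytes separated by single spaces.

First, E_a ⊕ E_b = (M1 ⊕ K) ⊕ (M2 ⊕ K) = M1 ⊕ M2, so the key drops out. Then M2 = (M1 ⊕ M2) ⊕ M1 over the first 3 bytes.
byte 0: (2a XOR 3e) XOR 43 = 14 XOR 43 = 57
byte 1: (00 XOR 87) XOR 61 = 87 XOR 61 = e6
byte 2: (2f XOR 7f) XOR 69 = 50 XOR 69 = 39

01010111 11100110 00111001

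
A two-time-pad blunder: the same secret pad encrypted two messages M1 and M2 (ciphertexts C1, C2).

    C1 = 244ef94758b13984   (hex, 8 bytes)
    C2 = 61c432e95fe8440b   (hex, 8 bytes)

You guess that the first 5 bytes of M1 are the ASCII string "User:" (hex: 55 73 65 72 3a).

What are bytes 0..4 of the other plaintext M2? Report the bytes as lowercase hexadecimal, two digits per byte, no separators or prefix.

First, C1 ⊕ C2 = (M1 ⊕ K) ⊕ (M2 ⊕ K) = M1 ⊕ M2, so the key drops out. Then M2 = (M1 ⊕ M2) ⊕ M1 over the first 5 bytes.
byte 0: (24 ⊕ 61) ⊕ 55 = 45 ⊕ 55 = 10
byte 1: (4e ⊕ c4) ⊕ 73 = 8a ⊕ 73 = f9
byte 2: (f9 ⊕ 32) ⊕ 65 = cb ⊕ 65 = ae
byte 3: (47 ⊕ e9) ⊕ 72 = ae ⊕ 72 = dc
byte 4: (58 ⊕ 5f) ⊕ 3a = 07 ⊕ 3a = 3d

10f9aedc3d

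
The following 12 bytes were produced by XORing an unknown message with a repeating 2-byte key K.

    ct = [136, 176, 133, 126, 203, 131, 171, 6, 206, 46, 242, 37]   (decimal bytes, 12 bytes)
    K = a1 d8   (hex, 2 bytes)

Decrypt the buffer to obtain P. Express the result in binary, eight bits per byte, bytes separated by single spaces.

00101001 01101000 00100100 10100110 01101010 01011011 00001010 11011110 01101111 11110110 01010011 11111101

The 2-byte key repeats, so the effective keystream is a1 d8 a1 d8 a1 d8 a1 d8 a1 d8 a1 d8.
byte 0: 88 ^ a1 = 29
byte 1: b0 ^ d8 = 68
byte 2: 85 ^ a1 = 24
byte 3: 7e ^ d8 = a6
byte 4: cb ^ a1 = 6a
byte 5: 83 ^ d8 = 5b
byte 6: ab ^ a1 = 0a
byte 7: 06 ^ d8 = de
byte 8: ce ^ a1 = 6f
byte 9: 2e ^ d8 = f6
byte 10: f2 ^ a1 = 53
byte 11: 25 ^ d8 = fd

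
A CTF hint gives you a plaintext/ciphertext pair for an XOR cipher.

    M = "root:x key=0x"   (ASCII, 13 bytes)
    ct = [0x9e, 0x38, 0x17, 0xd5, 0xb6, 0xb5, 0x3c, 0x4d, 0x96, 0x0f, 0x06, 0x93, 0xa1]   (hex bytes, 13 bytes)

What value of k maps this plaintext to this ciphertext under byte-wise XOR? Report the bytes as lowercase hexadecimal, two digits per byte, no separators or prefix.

ec5778a18ccd1c26f3763ba3d9

Since ct = M ⊕ k, XORing both sides with M gives k = M ⊕ ct.
byte 0: 72 xor 9e = ec
byte 1: 6f xor 38 = 57
byte 2: 6f xor 17 = 78
byte 3: 74 xor d5 = a1
byte 4: 3a xor b6 = 8c
byte 5: 78 xor b5 = cd
byte 6: 20 xor 3c = 1c
byte 7: 6b xor 4d = 26
byte 8: 65 xor 96 = f3
byte 9: 79 xor 0f = 76
byte 10: 3d xor 06 = 3b
byte 11: 30 xor 93 = a3
byte 12: 78 xor a1 = d9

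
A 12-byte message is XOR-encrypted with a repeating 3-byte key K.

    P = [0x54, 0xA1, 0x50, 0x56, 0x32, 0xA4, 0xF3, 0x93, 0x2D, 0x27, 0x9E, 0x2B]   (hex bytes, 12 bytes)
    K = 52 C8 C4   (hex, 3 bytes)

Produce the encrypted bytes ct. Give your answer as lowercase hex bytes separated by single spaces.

The 3-byte key repeats, so the effective keystream is 52 c8 c4 52 c8 c4 52 c8 c4 52 c8 c4.
byte 0: 54 XOR 52 = 06
byte 1: a1 XOR c8 = 69
byte 2: 50 XOR c4 = 94
byte 3: 56 XOR 52 = 04
byte 4: 32 XOR c8 = fa
byte 5: a4 XOR c4 = 60
byte 6: f3 XOR 52 = a1
byte 7: 93 XOR c8 = 5b
byte 8: 2d XOR c4 = e9
byte 9: 27 XOR 52 = 75
byte 10: 9e XOR c8 = 56
byte 11: 2b XOR c4 = ef

06 69 94 04 fa 60 a1 5b e9 75 56 ef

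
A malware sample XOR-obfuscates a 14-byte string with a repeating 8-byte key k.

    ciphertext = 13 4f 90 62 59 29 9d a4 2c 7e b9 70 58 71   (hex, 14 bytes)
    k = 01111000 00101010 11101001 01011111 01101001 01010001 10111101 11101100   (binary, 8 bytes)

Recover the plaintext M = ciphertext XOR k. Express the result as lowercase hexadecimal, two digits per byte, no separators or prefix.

6b65793d307820485454502f3120

The 8-byte key repeats, so the effective keystream is 78 2a e9 5f 69 51 bd ec 78 2a e9 5f 69 51.
byte 0:  19 ^ 120 = 107
byte 1:  79 ^  42 = 101
byte 2: 144 ^ 233 = 121
byte 3:  98 ^  95 =  61
byte 4:  89 ^ 105 =  48
byte 5:  41 ^  81 = 120
byte 6: 157 ^ 189 =  32
byte 7: 164 ^ 236 =  72
byte 8:  44 ^ 120 =  84
byte 9: 126 ^  42 =  84
byte 10: 185 ^ 233 =  80
byte 11: 112 ^  95 =  47
byte 12:  88 ^ 105 =  49
byte 13: 113 ^  81 =  32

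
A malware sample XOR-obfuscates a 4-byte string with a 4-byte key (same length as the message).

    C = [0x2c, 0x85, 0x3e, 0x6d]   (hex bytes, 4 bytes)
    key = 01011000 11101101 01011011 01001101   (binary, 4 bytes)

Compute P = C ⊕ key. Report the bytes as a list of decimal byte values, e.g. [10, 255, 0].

byte 0: 00101100 xor 01011000 = 01110100
byte 1: 10000101 xor 11101101 = 01101000
byte 2: 00111110 xor 01011011 = 01100101
byte 3: 01101101 xor 01001101 = 00100000

[116, 104, 101, 32]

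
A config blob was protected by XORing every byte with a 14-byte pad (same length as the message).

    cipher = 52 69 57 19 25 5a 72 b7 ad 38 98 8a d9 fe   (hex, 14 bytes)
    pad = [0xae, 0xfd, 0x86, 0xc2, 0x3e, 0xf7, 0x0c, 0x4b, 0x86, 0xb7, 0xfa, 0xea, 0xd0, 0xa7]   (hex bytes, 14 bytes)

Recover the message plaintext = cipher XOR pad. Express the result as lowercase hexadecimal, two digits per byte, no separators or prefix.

fc94d1db1bad7efc2b8f62600959

52 ^ ae = fc
69 ^ fd = 94
57 ^ 86 = d1
19 ^ c2 = db
25 ^ 3e = 1b
5a ^ f7 = ad
72 ^ 0c = 7e
b7 ^ 4b = fc
ad ^ 86 = 2b
38 ^ b7 = 8f
98 ^ fa = 62
8a ^ ea = 60
d9 ^ d0 = 09
fe ^ a7 = 59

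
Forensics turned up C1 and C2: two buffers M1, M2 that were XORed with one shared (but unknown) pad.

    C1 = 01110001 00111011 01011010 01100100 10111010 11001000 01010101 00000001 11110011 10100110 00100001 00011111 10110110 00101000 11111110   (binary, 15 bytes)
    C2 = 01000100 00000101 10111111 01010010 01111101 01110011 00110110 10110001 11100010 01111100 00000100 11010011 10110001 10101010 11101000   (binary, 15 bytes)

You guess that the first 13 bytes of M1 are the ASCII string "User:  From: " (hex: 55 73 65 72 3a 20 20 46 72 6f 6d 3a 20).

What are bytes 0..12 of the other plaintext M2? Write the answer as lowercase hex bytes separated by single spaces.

First, C1 ⊕ C2 = (M1 ⊕ K) ⊕ (M2 ⊕ K) = M1 ⊕ M2, so the key drops out. Then M2 = (M1 ⊕ M2) ⊕ M1 over the first 13 bytes.
byte 0: (71 XOR 44) XOR 55 = 35 XOR 55 = 60
byte 1: (3b XOR 05) XOR 73 = 3e XOR 73 = 4d
byte 2: (5a XOR bf) XOR 65 = e5 XOR 65 = 80
byte 3: (64 XOR 52) XOR 72 = 36 XOR 72 = 44
byte 4: (ba XOR 7d) XOR 3a = c7 XOR 3a = fd
byte 5: (c8 XOR 73) XOR 20 = bb XOR 20 = 9b
byte 6: (55 XOR 36) XOR 20 = 63 XOR 20 = 43
byte 7: (01 XOR b1) XOR 46 = b0 XOR 46 = f6
byte 8: (f3 XOR e2) XOR 72 = 11 XOR 72 = 63
byte 9: (a6 XOR 7c) XOR 6f = da XOR 6f = b5
byte 10: (21 XOR 04) XOR 6d = 25 XOR 6d = 48
byte 11: (1f XOR d3) XOR 3a = cc XOR 3a = f6
byte 12: (b6 XOR b1) XOR 20 = 07 XOR 20 = 27

60 4d 80 44 fd 9b 43 f6 63 b5 48 f6 27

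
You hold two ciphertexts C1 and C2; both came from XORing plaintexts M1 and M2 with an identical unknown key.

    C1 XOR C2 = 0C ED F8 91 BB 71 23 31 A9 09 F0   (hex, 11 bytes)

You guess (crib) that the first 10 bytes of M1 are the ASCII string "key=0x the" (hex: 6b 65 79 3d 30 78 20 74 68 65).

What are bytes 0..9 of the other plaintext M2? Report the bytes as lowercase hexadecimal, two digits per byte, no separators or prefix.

678881ac8b090345c16c

Since C1 ⊕ C2 = M1 ⊕ M2, XORing with the guessed M1 bytes yields the corresponding M2 bytes: M2 = (C1 ⊕ C2) ⊕ M1.
 12 ^ 107 = 103
237 ^ 101 = 136
248 ^ 121 = 129
145 ^  61 = 172
187 ^  48 = 139
113 ^ 120 =   9
 35 ^  32 =   3
 49 ^ 116 =  69
169 ^ 104 = 193
  9 ^ 101 = 108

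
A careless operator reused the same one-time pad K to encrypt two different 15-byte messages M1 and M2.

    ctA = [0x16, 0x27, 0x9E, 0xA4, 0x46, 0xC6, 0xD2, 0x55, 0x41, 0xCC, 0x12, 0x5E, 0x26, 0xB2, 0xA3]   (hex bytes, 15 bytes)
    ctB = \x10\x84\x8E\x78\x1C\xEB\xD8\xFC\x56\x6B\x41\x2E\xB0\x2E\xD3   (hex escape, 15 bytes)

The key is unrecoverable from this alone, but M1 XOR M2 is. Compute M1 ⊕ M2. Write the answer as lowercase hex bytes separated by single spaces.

ctA ⊕ ctB = (M1 ⊕ K) ⊕ (M2 ⊕ K) = M1 ⊕ M2 — the shared key cancels under XOR.
00010110 ⊕ 00010000 = 00000110
00100111 ⊕ 10000100 = 10100011
10011110 ⊕ 10001110 = 00010000
10100100 ⊕ 01111000 = 11011100
01000110 ⊕ 00011100 = 01011010
11000110 ⊕ 11101011 = 00101101
11010010 ⊕ 11011000 = 00001010
01010101 ⊕ 11111100 = 10101001
01000001 ⊕ 01010110 = 00010111
11001100 ⊕ 01101011 = 10100111
00010010 ⊕ 01000001 = 01010011
01011110 ⊕ 00101110 = 01110000
00100110 ⊕ 10110000 = 10010110
10110010 ⊕ 00101110 = 10011100
10100011 ⊕ 11010011 = 01110000

06 a3 10 dc 5a 2d 0a a9 17 a7 53 70 96 9c 70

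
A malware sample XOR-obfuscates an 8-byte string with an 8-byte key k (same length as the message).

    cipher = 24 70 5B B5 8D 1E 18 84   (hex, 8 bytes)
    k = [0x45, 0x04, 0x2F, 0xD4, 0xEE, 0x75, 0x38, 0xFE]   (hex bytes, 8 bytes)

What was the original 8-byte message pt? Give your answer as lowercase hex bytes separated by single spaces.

 36 XOR  69 =  97
112 XOR   4 = 116
 91 XOR  47 = 116
181 XOR 212 =  97
141 XOR 238 =  99
 30 XOR 117 = 107
 24 XOR  56 =  32
132 XOR 254 = 122

61 74 74 61 63 6b 20 7a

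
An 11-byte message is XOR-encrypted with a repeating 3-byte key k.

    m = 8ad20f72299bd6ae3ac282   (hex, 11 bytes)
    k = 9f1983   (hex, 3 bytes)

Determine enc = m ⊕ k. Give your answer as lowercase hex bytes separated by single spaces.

15 cb 8c ed 30 18 49 b7 b9 5d 9b

The 3-byte key repeats, so the effective keystream is 9f 19 83 9f 19 83 9f 19 83 9f 19.
byte 0: 8a ⊕ 9f = 15
byte 1: d2 ⊕ 19 = cb
byte 2: 0f ⊕ 83 = 8c
byte 3: 72 ⊕ 9f = ed
byte 4: 29 ⊕ 19 = 30
byte 5: 9b ⊕ 83 = 18
byte 6: d6 ⊕ 9f = 49
byte 7: ae ⊕ 19 = b7
byte 8: 3a ⊕ 83 = b9
byte 9: c2 ⊕ 9f = 5d
byte 10: 82 ⊕ 19 = 9b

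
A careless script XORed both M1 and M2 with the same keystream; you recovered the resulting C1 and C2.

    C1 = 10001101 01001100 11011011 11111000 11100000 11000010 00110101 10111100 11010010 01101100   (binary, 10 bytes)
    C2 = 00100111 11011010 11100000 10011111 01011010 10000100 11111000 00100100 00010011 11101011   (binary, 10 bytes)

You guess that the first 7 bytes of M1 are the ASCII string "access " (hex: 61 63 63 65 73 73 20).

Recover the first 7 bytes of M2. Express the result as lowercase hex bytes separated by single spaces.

First, C1 ⊕ C2 = (M1 ⊕ K) ⊕ (M2 ⊕ K) = M1 ⊕ M2, so the key drops out. Then M2 = (M1 ⊕ M2) ⊕ M1 over the first 7 bytes.
byte 0: (8d XOR 27) XOR 61 = aa XOR 61 = cb
byte 1: (4c XOR da) XOR 63 = 96 XOR 63 = f5
byte 2: (db XOR e0) XOR 63 = 3b XOR 63 = 58
byte 3: (f8 XOR 9f) XOR 65 = 67 XOR 65 = 02
byte 4: (e0 XOR 5a) XOR 73 = ba XOR 73 = c9
byte 5: (c2 XOR 84) XOR 73 = 46 XOR 73 = 35
byte 6: (35 XOR f8) XOR 20 = cd XOR 20 = ed

cb f5 58 02 c9 35 ed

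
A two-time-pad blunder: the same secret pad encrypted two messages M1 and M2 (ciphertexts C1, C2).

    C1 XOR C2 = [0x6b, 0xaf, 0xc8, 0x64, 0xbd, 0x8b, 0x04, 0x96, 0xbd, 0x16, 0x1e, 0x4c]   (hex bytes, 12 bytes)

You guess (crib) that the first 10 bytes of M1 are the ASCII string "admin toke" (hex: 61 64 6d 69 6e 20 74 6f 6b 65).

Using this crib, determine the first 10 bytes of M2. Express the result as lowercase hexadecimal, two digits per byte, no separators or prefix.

0acba50dd3ab70f9d673

Since C1 ⊕ C2 = M1 ⊕ M2, XORing with the guessed M1 bytes yields the corresponding M2 bytes: M2 = (C1 ⊕ C2) ⊕ M1.
01101011 ⊕ 01100001 = 00001010
10101111 ⊕ 01100100 = 11001011
11001000 ⊕ 01101101 = 10100101
01100100 ⊕ 01101001 = 00001101
10111101 ⊕ 01101110 = 11010011
10001011 ⊕ 00100000 = 10101011
00000100 ⊕ 01110100 = 01110000
10010110 ⊕ 01101111 = 11111001
10111101 ⊕ 01101011 = 11010110
00010110 ⊕ 01100101 = 01110011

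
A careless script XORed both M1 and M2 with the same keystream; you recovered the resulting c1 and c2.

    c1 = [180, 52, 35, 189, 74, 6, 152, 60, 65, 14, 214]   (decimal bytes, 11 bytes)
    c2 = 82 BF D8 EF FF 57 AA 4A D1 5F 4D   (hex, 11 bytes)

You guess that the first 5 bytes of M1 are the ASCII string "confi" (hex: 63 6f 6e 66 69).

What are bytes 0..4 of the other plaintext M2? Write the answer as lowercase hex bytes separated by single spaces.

First, c1 ⊕ c2 = (M1 ⊕ K) ⊕ (M2 ⊕ K) = M1 ⊕ M2, so the key drops out. Then M2 = (M1 ⊕ M2) ⊕ M1 over the first 5 bytes.
byte 0: (b4 ⊕ 82) ⊕ 63 = 36 ⊕ 63 = 55
byte 1: (34 ⊕ bf) ⊕ 6f = 8b ⊕ 6f = e4
byte 2: (23 ⊕ d8) ⊕ 6e = fb ⊕ 6e = 95
byte 3: (bd ⊕ ef) ⊕ 66 = 52 ⊕ 66 = 34
byte 4: (4a ⊕ ff) ⊕ 69 = b5 ⊕ 69 = dc

55 e4 95 34 dc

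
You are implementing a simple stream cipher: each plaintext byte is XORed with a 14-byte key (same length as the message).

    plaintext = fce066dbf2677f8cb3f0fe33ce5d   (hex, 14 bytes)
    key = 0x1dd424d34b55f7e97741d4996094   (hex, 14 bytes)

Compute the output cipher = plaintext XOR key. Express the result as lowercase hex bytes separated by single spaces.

fc xor 1d = e1
e0 xor d4 = 34
66 xor 24 = 42
db xor d3 = 08
f2 xor 4b = b9
67 xor 55 = 32
7f xor f7 = 88
8c xor e9 = 65
b3 xor 77 = c4
f0 xor 41 = b1
fe xor d4 = 2a
33 xor 99 = aa
ce xor 60 = ae
5d xor 94 = c9

e1 34 42 08 b9 32 88 65 c4 b1 2a aa ae c9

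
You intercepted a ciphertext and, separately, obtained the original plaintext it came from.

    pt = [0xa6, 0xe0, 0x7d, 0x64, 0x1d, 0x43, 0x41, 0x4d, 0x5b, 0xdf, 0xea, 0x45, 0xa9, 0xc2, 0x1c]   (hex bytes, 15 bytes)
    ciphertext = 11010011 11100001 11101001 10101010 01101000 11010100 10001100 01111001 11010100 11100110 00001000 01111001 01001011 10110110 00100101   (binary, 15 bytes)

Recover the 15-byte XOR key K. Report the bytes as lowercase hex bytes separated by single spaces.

Since ciphertext = pt ⊕ K, XORing both sides with pt gives K = pt ⊕ ciphertext.
166 xor 211 = 117
224 xor 225 =   1
125 xor 233 = 148
100 xor 170 = 206
 29 xor 104 = 117
 67 xor 212 = 151
 65 xor 140 = 205
 77 xor 121 =  52
 91 xor 212 = 143
223 xor 230 =  57
234 xor   8 = 226
 69 xor 121 =  60
169 xor  75 = 226
194 xor 182 = 116
 28 xor  37 =  57

75 01 94 ce 75 97 cd 34 8f 39 e2 3c e2 74 39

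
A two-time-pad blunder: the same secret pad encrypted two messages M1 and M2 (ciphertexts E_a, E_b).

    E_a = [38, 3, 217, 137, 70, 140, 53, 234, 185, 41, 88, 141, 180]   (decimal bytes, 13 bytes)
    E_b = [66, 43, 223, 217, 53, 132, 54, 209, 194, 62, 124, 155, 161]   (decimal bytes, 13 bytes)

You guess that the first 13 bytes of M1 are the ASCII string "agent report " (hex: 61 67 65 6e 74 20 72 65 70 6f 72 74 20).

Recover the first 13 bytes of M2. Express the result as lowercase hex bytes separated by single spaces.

05 4f 63 3e 07 28 71 5e 0b 78 56 62 35

First, E_a ⊕ E_b = (M1 ⊕ K) ⊕ (M2 ⊕ K) = M1 ⊕ M2, so the key drops out. Then M2 = (M1 ⊕ M2) ⊕ M1 over the first 13 bytes.
byte 0: (26 XOR 42) XOR 61 = 64 XOR 61 = 05
byte 1: (03 XOR 2b) XOR 67 = 28 XOR 67 = 4f
byte 2: (d9 XOR df) XOR 65 = 06 XOR 65 = 63
byte 3: (89 XOR d9) XOR 6e = 50 XOR 6e = 3e
byte 4: (46 XOR 35) XOR 74 = 73 XOR 74 = 07
byte 5: (8c XOR 84) XOR 20 = 08 XOR 20 = 28
byte 6: (35 XOR 36) XOR 72 = 03 XOR 72 = 71
byte 7: (ea XOR d1) XOR 65 = 3b XOR 65 = 5e
byte 8: (b9 XOR c2) XOR 70 = 7b XOR 70 = 0b
byte 9: (29 XOR 3e) XOR 6f = 17 XOR 6f = 78
byte 10: (58 XOR 7c) XOR 72 = 24 XOR 72 = 56
byte 11: (8d XOR 9b) XOR 74 = 16 XOR 74 = 62
byte 12: (b4 XOR a1) XOR 20 = 15 XOR 20 = 35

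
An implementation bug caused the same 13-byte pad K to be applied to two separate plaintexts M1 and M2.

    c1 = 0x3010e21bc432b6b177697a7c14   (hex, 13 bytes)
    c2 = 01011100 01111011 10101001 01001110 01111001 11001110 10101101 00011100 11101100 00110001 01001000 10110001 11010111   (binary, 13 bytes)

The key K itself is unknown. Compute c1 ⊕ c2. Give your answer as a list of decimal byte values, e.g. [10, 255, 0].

c1 ⊕ c2 = (M1 ⊕ K) ⊕ (M2 ⊕ K) = M1 ⊕ M2 — the shared key cancels under XOR.
 48 xor  92 = 108
 16 xor 123 = 107
226 xor 169 =  75
 27 xor  78 =  85
196 xor 121 = 189
 50 xor 206 = 252
182 xor 173 =  27
177 xor  28 = 173
119 xor 236 = 155
105 xor  49 =  88
122 xor  72 =  50
124 xor 177 = 205
 20 xor 215 = 195

[108, 107, 75, 85, 189, 252, 27, 173, 155, 88, 50, 205, 195]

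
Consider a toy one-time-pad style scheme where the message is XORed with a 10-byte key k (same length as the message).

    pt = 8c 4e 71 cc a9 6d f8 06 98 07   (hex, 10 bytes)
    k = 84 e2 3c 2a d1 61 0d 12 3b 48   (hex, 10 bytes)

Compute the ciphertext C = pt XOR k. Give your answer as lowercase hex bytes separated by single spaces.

08 ac 4d e6 78 0c f5 14 a3 4f

XOR is its own inverse, so applying the key byte-wise gives the result directly.
byte 0: 8c ^ 84 = 08
byte 1: 4e ^ e2 = ac
byte 2: 71 ^ 3c = 4d
byte 3: cc ^ 2a = e6
byte 4: a9 ^ d1 = 78
byte 5: 6d ^ 61 = 0c
byte 6: f8 ^ 0d = f5
byte 7: 06 ^ 12 = 14
byte 8: 98 ^ 3b = a3
byte 9: 07 ^ 48 = 4f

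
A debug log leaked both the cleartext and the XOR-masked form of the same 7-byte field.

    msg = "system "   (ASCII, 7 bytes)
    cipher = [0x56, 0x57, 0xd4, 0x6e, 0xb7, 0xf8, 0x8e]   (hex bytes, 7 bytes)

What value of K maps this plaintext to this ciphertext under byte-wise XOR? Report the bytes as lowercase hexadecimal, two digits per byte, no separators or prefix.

Since cipher = msg ⊕ K, XORing both sides with msg gives K = msg ⊕ cipher.
73 XOR 56 = 25
79 XOR 57 = 2e
73 XOR d4 = a7
74 XOR 6e = 1a
65 XOR b7 = d2
6d XOR f8 = 95
20 XOR 8e = ae

252ea71ad295ae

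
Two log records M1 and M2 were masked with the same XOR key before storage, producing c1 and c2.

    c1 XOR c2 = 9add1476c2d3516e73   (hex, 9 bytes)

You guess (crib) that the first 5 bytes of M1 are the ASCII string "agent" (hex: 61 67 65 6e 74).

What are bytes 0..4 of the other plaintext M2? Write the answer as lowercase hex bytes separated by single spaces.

fb ba 71 18 b6

Since c1 ⊕ c2 = M1 ⊕ M2, XORing with the guessed M1 bytes yields the corresponding M2 bytes: M2 = (c1 ⊕ c2) ⊕ M1.
byte 0: 9a ⊕ 61 = fb
byte 1: dd ⊕ 67 = ba
byte 2: 14 ⊕ 65 = 71
byte 3: 76 ⊕ 6e = 18
byte 4: c2 ⊕ 74 = b6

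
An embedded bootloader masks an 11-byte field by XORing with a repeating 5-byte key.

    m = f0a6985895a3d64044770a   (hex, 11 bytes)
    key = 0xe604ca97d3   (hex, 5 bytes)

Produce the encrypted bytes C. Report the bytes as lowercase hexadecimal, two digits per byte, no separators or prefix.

The 5-byte key repeats, so the effective keystream is e6 04 ca 97 d3 e6 04 ca 97 d3 e6.
byte 0: 240 ⊕ 230 =  22
byte 1: 166 ⊕   4 = 162
byte 2: 152 ⊕ 202 =  82
byte 3:  88 ⊕ 151 = 207
byte 4: 149 ⊕ 211 =  70
byte 5: 163 ⊕ 230 =  69
byte 6: 214 ⊕   4 = 210
byte 7:  64 ⊕ 202 = 138
byte 8:  68 ⊕ 151 = 211
byte 9: 119 ⊕ 211 = 164
byte 10:  10 ⊕ 230 = 236

16a252cf4645d28ad3a4ec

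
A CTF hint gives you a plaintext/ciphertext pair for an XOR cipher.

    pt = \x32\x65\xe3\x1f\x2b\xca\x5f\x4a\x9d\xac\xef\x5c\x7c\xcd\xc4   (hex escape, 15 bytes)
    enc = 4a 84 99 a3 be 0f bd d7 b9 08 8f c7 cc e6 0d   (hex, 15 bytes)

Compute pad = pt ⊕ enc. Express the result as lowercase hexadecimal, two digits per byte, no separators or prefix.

78e17abc95c5e29d24a4609bb02bc9

Since enc = pt ⊕ pad, XORing both sides with pt gives pad = pt ⊕ enc.
byte 0:  50 XOR  74 = 120
byte 1: 101 XOR 132 = 225
byte 2: 227 XOR 153 = 122
byte 3:  31 XOR 163 = 188
byte 4:  43 XOR 190 = 149
byte 5: 202 XOR  15 = 197
byte 6:  95 XOR 189 = 226
byte 7:  74 XOR 215 = 157
byte 8: 157 XOR 185 =  36
byte 9: 172 XOR   8 = 164
byte 10: 239 XOR 143 =  96
byte 11:  92 XOR 199 = 155
byte 12: 124 XOR 204 = 176
byte 13: 205 XOR 230 =  43
byte 14: 196 XOR  13 = 201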